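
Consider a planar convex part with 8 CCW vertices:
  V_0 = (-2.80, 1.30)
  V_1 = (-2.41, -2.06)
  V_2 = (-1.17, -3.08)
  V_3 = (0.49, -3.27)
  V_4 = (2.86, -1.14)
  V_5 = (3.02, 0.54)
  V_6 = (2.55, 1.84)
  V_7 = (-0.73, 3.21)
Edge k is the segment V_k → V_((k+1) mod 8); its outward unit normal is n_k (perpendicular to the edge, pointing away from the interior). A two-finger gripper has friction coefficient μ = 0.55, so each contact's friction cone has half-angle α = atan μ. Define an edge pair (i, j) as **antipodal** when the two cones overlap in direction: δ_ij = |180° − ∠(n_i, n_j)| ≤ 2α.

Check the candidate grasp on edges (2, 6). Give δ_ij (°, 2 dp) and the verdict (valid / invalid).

δ = 16.14°, valid

α = atan 0.55 = 28.81°;  2α = 57.62°
edge 2: e_2 = (+1.66, -0.19);  n_2 = (-0.1137, -0.9935)
edge 6: e_6 = (-3.28, +1.37);  n_6 = (+0.3854, +0.9227)
∠(n_2, n_6) = 163.86°
δ = |180° − 163.86°| = 16.14°
16.14° ≤ 2α = 57.62°  →  valid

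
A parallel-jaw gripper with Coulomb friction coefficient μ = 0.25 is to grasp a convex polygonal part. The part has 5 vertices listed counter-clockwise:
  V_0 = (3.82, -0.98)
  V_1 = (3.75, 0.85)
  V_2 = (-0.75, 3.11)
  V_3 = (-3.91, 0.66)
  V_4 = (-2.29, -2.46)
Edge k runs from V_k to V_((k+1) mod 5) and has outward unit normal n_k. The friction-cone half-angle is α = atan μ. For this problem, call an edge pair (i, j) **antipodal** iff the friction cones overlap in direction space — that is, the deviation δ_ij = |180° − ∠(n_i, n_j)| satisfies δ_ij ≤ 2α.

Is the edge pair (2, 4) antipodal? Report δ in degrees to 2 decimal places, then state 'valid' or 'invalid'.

δ = 24.17°, valid

α = atan 0.25 = 14.04°;  2α = 28.07°
edge 2: e_2 = (-3.16, -2.45);  n_2 = (-0.6127, +0.7903)
edge 4: e_4 = (+6.11, +1.48);  n_4 = (+0.2354, -0.9719)
∠(n_2, n_4) = 155.83°
δ = |180° − 155.83°| = 24.17°
24.17° ≤ 2α = 28.07°  →  valid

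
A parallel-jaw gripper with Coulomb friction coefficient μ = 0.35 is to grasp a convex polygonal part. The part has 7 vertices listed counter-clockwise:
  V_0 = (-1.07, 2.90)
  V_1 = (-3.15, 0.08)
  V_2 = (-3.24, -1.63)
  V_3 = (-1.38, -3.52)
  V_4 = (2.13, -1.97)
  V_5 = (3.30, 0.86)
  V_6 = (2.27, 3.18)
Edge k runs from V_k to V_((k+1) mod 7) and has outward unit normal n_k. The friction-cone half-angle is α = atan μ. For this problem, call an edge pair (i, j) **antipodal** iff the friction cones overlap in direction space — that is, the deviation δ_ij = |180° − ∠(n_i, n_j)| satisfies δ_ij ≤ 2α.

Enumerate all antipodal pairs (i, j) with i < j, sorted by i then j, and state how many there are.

α = atan 0.35 = 19.29°;  2α = 38.58°
n_0 = (-0.8048, +0.5936)
n_1 = (-0.9986, +0.0526)
n_2 = (-0.7127, -0.7014)
n_3 = (+0.4040, -0.9148)
n_4 = (+0.9241, -0.3821)
n_5 = (+0.9140, +0.4058)
n_6 = (-0.0835, +0.9965)
  (0,1): δ = 146.60°  ·
  (0,2): δ = 99.05°  ·
  (0,3): δ = 29.76°  ✓
  (0,4): δ = 13.95°  ✓
  (0,5): δ = 60.35°  ·
  (0,6): δ = 131.20°  ·
  (1,2): δ = 132.45°  ·
  (1,3): δ = 63.16°  ·
  (1,4): δ = 19.45°  ✓
  (1,5): δ = 26.95°  ✓
  (1,6): δ = 97.80°  ·
  (2,3): δ = 110.72°  ·
  (2,4): δ = 67.00°  ·
  (2,5): δ = 20.60°  ✓
  (2,6): δ = 50.25°  ·
  (3,4): δ = 136.29°  ·
  (3,5): δ = 89.89°  ·
  (3,6): δ = 19.03°  ✓
  (4,5): δ = 133.60°  ·
  (4,6): δ = 62.75°  ·
  (5,6): δ = 109.15°  ·
antipodal pairs: 6

count = 6; pairs: (0,3), (0,4), (1,4), (1,5), (2,5), (3,6)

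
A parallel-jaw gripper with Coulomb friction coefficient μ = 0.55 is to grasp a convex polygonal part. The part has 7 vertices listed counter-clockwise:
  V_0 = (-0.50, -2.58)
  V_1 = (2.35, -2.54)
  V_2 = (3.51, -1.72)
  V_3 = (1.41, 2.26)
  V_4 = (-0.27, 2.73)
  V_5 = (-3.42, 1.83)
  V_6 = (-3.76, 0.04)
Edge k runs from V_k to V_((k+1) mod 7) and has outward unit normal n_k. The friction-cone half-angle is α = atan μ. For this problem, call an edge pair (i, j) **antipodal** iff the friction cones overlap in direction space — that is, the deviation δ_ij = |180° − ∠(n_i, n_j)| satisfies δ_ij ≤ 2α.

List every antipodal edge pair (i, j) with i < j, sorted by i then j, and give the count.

count = 9; pairs: (0,3), (0,4), (1,3), (1,4), (1,5), (2,5), (2,6), (3,6), (4,6)

α = atan 0.55 = 28.81°;  2α = 57.62°
n_0 = (+0.0140, -0.9999)
n_1 = (+0.5772, -0.8166)
n_2 = (+0.8844, +0.4667)
n_3 = (+0.2694, +0.9630)
n_4 = (-0.2747, +0.9615)
n_5 = (-0.9824, +0.1866)
n_6 = (-0.6264, -0.7795)
  (0,1): δ = 145.55°  ·
  (0,2): δ = 62.99°  ·
  (0,3): δ = 16.43°  ✓
  (0,4): δ = 15.14°  ✓
  (0,5): δ = 78.44°  ·
  (0,6): δ = 140.41°  ·
  (1,2): δ = 97.44°  ·
  (1,3): δ = 50.89°  ✓
  (1,4): δ = 19.31°  ✓
  (1,5): δ = 43.99°  ✓
  (1,6): δ = 105.96°  ·
  (2,3): δ = 133.45°  ·
  (2,4): δ = 101.87°  ·
  (2,5): δ = 38.57°  ✓
  (2,6): δ = 23.39°  ✓
  (3,4): δ = 148.43°  ·
  (3,5): δ = 85.13°  ·
  (3,6): δ = 23.16°  ✓
  (4,5): δ = 116.70°  ·
  (4,6): δ = 54.73°  ✓
  (5,6): δ = 118.03°  ·
antipodal pairs: 9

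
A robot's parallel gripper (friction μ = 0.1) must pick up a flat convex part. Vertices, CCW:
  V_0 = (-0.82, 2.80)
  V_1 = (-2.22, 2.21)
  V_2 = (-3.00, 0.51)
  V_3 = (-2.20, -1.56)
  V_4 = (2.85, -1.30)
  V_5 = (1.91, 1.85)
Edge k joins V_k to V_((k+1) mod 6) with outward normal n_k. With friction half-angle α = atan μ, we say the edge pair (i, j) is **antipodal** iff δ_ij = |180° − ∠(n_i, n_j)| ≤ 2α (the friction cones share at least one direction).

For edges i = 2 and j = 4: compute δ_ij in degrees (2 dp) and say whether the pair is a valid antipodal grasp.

α = atan 0.1 = 5.71°;  2α = 11.42°
edge 2: e_2 = (+0.80, -2.07);  n_2 = (-0.9328, -0.3605)
edge 4: e_4 = (-0.94, +3.15);  n_4 = (+0.9582, +0.2860)
∠(n_2, n_4) = 175.49°
δ = |180° − 175.49°| = 4.51°
4.51° ≤ 2α = 11.42°  →  valid

δ = 4.51°, valid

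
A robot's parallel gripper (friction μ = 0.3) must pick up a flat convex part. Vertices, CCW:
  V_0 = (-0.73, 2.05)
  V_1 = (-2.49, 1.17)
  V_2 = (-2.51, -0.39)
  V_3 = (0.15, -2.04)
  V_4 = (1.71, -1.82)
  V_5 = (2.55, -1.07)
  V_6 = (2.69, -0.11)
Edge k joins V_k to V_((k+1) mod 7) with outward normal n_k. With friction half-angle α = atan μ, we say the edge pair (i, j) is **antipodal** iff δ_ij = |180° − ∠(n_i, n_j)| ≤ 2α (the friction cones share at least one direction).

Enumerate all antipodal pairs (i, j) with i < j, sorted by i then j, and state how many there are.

count = 4; pairs: (0,3), (0,4), (1,5), (2,6)

α = atan 0.3 = 16.70°;  2α = 33.40°
n_0 = (-0.4472, +0.8944)
n_1 = (-0.9999, +0.0128)
n_2 = (-0.5271, -0.8498)
n_3 = (+0.1396, -0.9902)
n_4 = (+0.6660, -0.7459)
n_5 = (+0.9895, -0.1443)
n_6 = (+0.5340, +0.8455)
  (0,1): δ = 117.30°  ·
  (0,2): δ = 58.38°  ·
  (0,3): δ = 18.54°  ✓
  (0,4): δ = 15.20°  ✓
  (0,5): δ = 55.14°  ·
  (0,6): δ = 121.16°  ·
  (1,2): δ = 121.08°  ·
  (1,3): δ = 81.24°  ·
  (1,4): δ = 47.51°  ·
  (1,5): δ = 7.56°  ✓
  (1,6): δ = 58.46°  ·
  (2,3): δ = 140.16°  ·
  (2,4): δ = 106.43°  ·
  (2,5): δ = 66.49°  ·
  (2,6): δ = 0.46°  ✓
  (3,4): δ = 146.27°  ·
  (3,5): δ = 106.32°  ·
  (3,6): δ = 40.30°  ·
  (4,5): δ = 140.06°  ·
  (4,6): δ = 74.04°  ·
  (5,6): δ = 113.98°  ·
antipodal pairs: 4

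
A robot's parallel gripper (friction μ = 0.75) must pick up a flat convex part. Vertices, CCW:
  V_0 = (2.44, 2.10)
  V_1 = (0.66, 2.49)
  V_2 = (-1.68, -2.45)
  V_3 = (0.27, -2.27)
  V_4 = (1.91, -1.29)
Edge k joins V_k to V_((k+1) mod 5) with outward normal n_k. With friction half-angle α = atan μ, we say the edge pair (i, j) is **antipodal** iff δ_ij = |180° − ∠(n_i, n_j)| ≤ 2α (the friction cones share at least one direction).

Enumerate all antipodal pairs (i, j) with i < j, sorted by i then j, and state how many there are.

α = atan 0.75 = 36.87°;  2α = 73.74°
n_0 = (+0.2140, +0.9768)
n_1 = (-0.9037, +0.4281)
n_2 = (+0.0919, -0.9958)
n_3 = (+0.5130, -0.8584)
n_4 = (+0.9880, -0.1545)
  (0,1): δ = 102.99°  ·
  (0,2): δ = 17.63°  ✓
  (0,3): δ = 43.22°  ✓
  (0,4): δ = 93.47°  ·
  (1,2): δ = 59.38°  ✓
  (1,3): δ = 33.79°  ✓
  (1,4): δ = 16.46°  ✓
  (2,3): δ = 154.41°  ·
  (2,4): δ = 104.16°  ·
  (3,4): δ = 129.75°  ·
antipodal pairs: 5

count = 5; pairs: (0,2), (0,3), (1,2), (1,3), (1,4)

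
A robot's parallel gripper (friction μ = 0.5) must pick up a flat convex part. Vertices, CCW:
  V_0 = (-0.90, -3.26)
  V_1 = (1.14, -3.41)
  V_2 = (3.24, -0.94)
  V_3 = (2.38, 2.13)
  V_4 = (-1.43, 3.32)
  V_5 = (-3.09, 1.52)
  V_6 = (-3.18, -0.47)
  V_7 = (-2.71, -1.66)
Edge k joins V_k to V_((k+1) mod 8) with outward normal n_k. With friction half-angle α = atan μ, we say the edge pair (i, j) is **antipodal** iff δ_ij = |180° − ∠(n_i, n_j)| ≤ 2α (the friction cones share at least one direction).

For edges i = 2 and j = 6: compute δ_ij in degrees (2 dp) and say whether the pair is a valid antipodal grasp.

α = atan 0.5 = 26.57°;  2α = 53.13°
edge 2: e_2 = (-0.86, +3.07);  n_2 = (+0.9629, +0.2697)
edge 6: e_6 = (+0.47, -1.19);  n_6 = (-0.9301, -0.3673)
∠(n_2, n_6) = 174.10°
δ = |180° − 174.10°| = 5.90°
5.90° ≤ 2α = 53.13°  →  valid

δ = 5.90°, valid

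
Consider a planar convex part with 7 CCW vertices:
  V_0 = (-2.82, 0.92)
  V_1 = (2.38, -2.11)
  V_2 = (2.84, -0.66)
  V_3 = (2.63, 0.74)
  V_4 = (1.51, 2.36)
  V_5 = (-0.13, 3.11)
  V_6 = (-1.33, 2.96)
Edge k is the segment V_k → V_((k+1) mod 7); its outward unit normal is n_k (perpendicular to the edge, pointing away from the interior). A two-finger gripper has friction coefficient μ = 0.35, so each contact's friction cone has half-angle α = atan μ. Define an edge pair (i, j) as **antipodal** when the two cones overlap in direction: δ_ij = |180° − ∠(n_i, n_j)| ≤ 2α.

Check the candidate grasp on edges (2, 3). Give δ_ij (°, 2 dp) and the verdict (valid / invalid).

α = atan 0.35 = 19.29°;  2α = 38.58°
edge 2: e_2 = (-0.21, +1.40);  n_2 = (+0.9889, +0.1483)
edge 3: e_3 = (-1.12, +1.62);  n_3 = (+0.8226, +0.5687)
∠(n_2, n_3) = 26.13°
δ = |180° − 26.13°| = 153.87°
153.87° > 2α = 38.58°  →  invalid

δ = 153.87°, invalid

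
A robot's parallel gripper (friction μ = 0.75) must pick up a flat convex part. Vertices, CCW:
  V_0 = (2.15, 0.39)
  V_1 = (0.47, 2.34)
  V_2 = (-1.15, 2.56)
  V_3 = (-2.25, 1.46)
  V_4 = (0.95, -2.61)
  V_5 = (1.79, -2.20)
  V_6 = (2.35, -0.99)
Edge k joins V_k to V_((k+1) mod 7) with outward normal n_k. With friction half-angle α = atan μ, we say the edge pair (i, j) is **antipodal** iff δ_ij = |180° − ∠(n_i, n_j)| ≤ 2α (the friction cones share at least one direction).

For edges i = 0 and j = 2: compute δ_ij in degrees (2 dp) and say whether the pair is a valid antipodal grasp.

α = atan 0.75 = 36.87°;  2α = 73.74°
edge 0: e_0 = (-1.68, +1.95);  n_0 = (+0.7576, +0.6527)
edge 2: e_2 = (-1.10, -1.10);  n_2 = (-0.7071, +0.7071)
∠(n_0, n_2) = 94.25°
δ = |180° − 94.25°| = 85.75°
85.75° > 2α = 73.74°  →  invalid

δ = 85.75°, invalid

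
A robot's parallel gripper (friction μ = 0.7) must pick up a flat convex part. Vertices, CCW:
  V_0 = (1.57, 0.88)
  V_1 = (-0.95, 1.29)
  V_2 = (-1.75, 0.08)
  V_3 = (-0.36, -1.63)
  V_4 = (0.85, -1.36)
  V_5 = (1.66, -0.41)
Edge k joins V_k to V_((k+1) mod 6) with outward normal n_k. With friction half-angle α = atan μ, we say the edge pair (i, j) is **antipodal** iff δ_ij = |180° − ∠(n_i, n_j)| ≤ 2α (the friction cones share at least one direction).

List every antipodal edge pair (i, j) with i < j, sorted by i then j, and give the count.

α = atan 0.7 = 34.99°;  2α = 69.98°
n_0 = (+0.1606, +0.9870)
n_1 = (-0.8342, +0.5515)
n_2 = (-0.7760, -0.6308)
n_3 = (+0.2178, -0.9760)
n_4 = (+0.7610, -0.6488)
n_5 = (+0.9976, +0.0696)
  (0,1): δ = 114.23°  ·
  (0,2): δ = 41.65°  ✓
  (0,3): δ = 21.82°  ✓
  (0,4): δ = 58.79°  ✓
  (0,5): δ = 103.23°  ·
  (1,2): δ = 107.42°  ·
  (1,3): δ = 43.95°  ✓
  (1,4): δ = 6.98°  ✓
  (1,5): δ = 37.46°  ✓
  (2,3): δ = 116.53°  ·
  (2,4): δ = 79.56°  ·
  (2,5): δ = 35.12°  ✓
  (3,4): δ = 143.03°  ·
  (3,5): δ = 98.59°  ·
  (4,5): δ = 135.56°  ·
antipodal pairs: 7

count = 7; pairs: (0,2), (0,3), (0,4), (1,3), (1,4), (1,5), (2,5)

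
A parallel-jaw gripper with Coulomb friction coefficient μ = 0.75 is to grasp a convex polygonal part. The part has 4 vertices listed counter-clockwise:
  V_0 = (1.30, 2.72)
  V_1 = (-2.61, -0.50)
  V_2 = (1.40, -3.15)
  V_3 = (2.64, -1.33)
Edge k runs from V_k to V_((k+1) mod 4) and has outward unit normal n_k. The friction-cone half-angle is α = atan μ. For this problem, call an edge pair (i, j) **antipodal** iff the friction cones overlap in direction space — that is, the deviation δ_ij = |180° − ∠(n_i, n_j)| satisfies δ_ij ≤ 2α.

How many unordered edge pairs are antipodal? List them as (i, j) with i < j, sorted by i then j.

α = atan 0.75 = 36.87°;  2α = 73.74°
n_0 = (-0.6357, +0.7719)
n_1 = (-0.5513, -0.8343)
n_2 = (+0.8264, -0.5631)
n_3 = (+0.9494, +0.3141)
  (0,1): δ = 72.93°  ✓
  (0,2): δ = 16.26°  ✓
  (0,3): δ = 68.84°  ✓
  (1,2): δ = 90.81°  ·
  (1,3): δ = 38.23°  ✓
  (2,3): δ = 127.43°  ·
antipodal pairs: 4

count = 4; pairs: (0,1), (0,2), (0,3), (1,3)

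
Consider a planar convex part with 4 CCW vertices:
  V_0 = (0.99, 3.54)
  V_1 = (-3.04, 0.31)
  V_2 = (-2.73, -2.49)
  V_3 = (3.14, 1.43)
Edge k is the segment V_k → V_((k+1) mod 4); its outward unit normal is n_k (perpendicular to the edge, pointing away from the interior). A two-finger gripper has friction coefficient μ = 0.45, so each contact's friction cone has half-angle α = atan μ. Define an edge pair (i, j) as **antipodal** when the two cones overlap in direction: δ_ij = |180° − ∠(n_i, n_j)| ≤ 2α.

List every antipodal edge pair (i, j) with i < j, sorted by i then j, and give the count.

α = atan 0.45 = 24.23°;  2α = 48.46°
n_0 = (-0.6254, +0.7803)
n_1 = (-0.9939, -0.1100)
n_2 = (+0.5554, -0.8316)
n_3 = (+0.7004, +0.7137)
  (0,1): δ = 122.39°  ·
  (0,2): δ = 4.98°  ✓
  (0,3): δ = 96.83°  ·
  (1,2): δ = 62.58°  ·
  (1,3): δ = 39.22°  ✓
  (2,3): δ = 78.20°  ·
antipodal pairs: 2

count = 2; pairs: (0,2), (1,3)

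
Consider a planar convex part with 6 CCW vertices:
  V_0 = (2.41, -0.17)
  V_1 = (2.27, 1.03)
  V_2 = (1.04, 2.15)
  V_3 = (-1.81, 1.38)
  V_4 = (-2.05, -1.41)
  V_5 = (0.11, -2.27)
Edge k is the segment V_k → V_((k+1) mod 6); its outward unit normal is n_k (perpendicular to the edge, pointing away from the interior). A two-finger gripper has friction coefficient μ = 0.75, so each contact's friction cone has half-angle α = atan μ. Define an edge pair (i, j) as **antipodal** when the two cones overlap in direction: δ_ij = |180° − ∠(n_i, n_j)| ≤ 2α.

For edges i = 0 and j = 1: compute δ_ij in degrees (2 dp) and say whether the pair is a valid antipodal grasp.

α = atan 0.75 = 36.87°;  2α = 73.74°
edge 0: e_0 = (-0.14, +1.20);  n_0 = (+0.9933, +0.1159)
edge 1: e_1 = (-1.23, +1.12);  n_1 = (+0.6733, +0.7394)
∠(n_0, n_1) = 41.03°
δ = |180° − 41.03°| = 138.97°
138.97° > 2α = 73.74°  →  invalid

δ = 138.97°, invalid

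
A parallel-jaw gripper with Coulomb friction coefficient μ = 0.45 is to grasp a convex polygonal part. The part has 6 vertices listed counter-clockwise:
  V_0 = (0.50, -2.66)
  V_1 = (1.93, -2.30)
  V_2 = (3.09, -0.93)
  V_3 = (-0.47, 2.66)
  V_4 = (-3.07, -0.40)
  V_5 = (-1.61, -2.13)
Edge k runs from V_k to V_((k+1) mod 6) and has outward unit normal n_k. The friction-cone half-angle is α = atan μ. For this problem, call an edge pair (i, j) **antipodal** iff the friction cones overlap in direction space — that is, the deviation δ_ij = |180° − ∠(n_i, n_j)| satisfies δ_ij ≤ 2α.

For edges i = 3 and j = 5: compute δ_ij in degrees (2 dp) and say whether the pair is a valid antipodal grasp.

δ = 63.75°, invalid

α = atan 0.45 = 24.23°;  2α = 48.46°
edge 3: e_3 = (-2.60, -3.06);  n_3 = (-0.7621, +0.6475)
edge 5: e_5 = (+2.11, -0.53);  n_5 = (-0.2436, -0.9699)
∠(n_3, n_5) = 116.25°
δ = |180° − 116.25°| = 63.75°
63.75° > 2α = 48.46°  →  invalid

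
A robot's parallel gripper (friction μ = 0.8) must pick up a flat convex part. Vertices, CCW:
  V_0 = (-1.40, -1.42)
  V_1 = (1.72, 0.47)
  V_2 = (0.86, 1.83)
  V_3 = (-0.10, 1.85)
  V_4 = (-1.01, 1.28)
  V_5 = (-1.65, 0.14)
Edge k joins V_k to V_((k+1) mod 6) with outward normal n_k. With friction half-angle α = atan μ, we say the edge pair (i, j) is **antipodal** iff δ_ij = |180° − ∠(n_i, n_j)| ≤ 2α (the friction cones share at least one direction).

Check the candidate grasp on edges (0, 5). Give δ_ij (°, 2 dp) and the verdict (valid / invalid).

δ = 67.90°, valid

α = atan 0.8 = 38.66°;  2α = 77.32°
edge 0: e_0 = (+3.12, +1.89);  n_0 = (+0.5181, -0.8553)
edge 5: e_5 = (+0.25, -1.56);  n_5 = (-0.9874, -0.1582)
∠(n_0, n_5) = 112.10°
δ = |180° − 112.10°| = 67.90°
67.90° ≤ 2α = 77.32°  →  valid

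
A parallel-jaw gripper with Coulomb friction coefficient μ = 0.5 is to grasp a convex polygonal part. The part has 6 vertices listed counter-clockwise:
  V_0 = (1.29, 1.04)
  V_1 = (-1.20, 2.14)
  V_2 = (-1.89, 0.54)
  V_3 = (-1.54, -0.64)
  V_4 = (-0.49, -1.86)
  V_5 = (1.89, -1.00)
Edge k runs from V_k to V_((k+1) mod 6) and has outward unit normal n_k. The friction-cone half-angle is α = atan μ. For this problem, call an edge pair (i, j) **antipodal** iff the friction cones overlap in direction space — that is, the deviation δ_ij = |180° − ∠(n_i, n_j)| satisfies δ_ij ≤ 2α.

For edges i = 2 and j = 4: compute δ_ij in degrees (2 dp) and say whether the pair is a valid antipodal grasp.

α = atan 0.5 = 26.57°;  2α = 53.13°
edge 2: e_2 = (+0.35, -1.18);  n_2 = (-0.9587, -0.2844)
edge 4: e_4 = (+2.38, +0.86);  n_4 = (+0.3398, -0.9405)
∠(n_2, n_4) = 93.35°
δ = |180° − 93.35°| = 86.65°
86.65° > 2α = 53.13°  →  invalid

δ = 86.65°, invalid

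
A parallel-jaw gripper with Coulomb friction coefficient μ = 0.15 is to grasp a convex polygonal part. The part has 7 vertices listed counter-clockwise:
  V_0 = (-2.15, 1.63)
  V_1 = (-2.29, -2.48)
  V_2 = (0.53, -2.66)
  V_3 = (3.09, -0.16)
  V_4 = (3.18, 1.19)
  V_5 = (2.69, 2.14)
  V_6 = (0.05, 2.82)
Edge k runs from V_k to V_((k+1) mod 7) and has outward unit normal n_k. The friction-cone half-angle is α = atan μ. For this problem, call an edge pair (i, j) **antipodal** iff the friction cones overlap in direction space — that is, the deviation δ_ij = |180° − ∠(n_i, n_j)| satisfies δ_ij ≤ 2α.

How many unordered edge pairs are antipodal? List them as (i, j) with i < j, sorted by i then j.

count = 3; pairs: (0,3), (1,5), (2,6)

α = atan 0.15 = 8.53°;  2α = 17.06°
n_0 = (-0.9994, +0.0340)
n_1 = (-0.0637, -0.9980)
n_2 = (+0.6987, -0.7154)
n_3 = (+0.9978, -0.0665)
n_4 = (+0.8887, +0.4584)
n_5 = (+0.2494, +0.9684)
n_6 = (-0.4758, +0.8796)
  (0,1): δ = 91.70°  ·
  (0,2): δ = 43.73°  ·
  (0,3): δ = 1.86°  ✓
  (0,4): δ = 29.24°  ·
  (0,5): δ = 77.51°  ·
  (0,6): δ = 120.36°  ·
  (1,2): δ = 132.03°  ·
  (1,3): δ = 90.16°  ·
  (1,4): δ = 59.06°  ·
  (1,5): δ = 10.79°  ✓
  (1,6): δ = 32.06°  ·
  (2,3): δ = 138.13°  ·
  (2,4): δ = 107.04°  ·
  (2,5): δ = 58.76°  ·
  (2,6): δ = 15.91°  ✓
  (3,4): δ = 148.90°  ·
  (3,5): δ = 100.63°  ·
  (3,6): δ = 57.78°  ·
  (4,5): δ = 131.73°  ·
  (4,6): δ = 88.87°  ·
  (5,6): δ = 137.15°  ·
antipodal pairs: 3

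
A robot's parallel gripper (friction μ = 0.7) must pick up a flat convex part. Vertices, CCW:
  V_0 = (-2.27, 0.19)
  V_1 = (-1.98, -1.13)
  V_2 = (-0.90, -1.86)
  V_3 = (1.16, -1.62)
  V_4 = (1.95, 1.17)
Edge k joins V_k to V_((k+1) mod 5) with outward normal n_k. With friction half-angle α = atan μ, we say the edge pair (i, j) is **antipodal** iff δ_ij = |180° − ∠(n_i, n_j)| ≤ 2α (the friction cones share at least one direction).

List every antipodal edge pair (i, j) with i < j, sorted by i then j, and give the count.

count = 4; pairs: (0,3), (1,4), (2,4), (3,4)

α = atan 0.7 = 34.99°;  2α = 69.98°
n_0 = (-0.9767, -0.2146)
n_1 = (-0.5600, -0.8285)
n_2 = (+0.1157, -0.9933)
n_3 = (+0.9622, -0.2724)
n_4 = (-0.2262, +0.9741)
  (0,1): δ = 136.45°  ·
  (0,2): δ = 95.75°  ·
  (0,3): δ = 28.20°  ✓
  (0,4): δ = 90.68°  ·
  (1,2): δ = 139.30°  ·
  (1,3): δ = 71.75°  ·
  (1,4): δ = 47.13°  ✓
  (2,3): δ = 112.45°  ·
  (2,4): δ = 6.43°  ✓
  (3,4): δ = 61.12°  ✓
antipodal pairs: 4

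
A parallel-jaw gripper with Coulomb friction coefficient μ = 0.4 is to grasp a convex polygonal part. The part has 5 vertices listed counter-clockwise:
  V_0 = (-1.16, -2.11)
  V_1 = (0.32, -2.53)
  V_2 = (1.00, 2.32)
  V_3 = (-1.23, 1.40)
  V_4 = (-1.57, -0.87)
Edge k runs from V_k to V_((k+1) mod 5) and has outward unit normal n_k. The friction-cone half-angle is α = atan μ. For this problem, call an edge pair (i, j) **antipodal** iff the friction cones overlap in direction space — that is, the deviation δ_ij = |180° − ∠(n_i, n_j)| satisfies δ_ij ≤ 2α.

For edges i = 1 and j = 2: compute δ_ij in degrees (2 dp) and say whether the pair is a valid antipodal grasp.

α = atan 0.4 = 21.80°;  2α = 43.60°
edge 1: e_1 = (+0.68, +4.85);  n_1 = (+0.9903, -0.1388)
edge 2: e_2 = (-2.23, -0.92);  n_2 = (-0.3814, +0.9244)
∠(n_1, n_2) = 120.40°
δ = |180° − 120.40°| = 59.60°
59.60° > 2α = 43.60°  →  invalid

δ = 59.60°, invalid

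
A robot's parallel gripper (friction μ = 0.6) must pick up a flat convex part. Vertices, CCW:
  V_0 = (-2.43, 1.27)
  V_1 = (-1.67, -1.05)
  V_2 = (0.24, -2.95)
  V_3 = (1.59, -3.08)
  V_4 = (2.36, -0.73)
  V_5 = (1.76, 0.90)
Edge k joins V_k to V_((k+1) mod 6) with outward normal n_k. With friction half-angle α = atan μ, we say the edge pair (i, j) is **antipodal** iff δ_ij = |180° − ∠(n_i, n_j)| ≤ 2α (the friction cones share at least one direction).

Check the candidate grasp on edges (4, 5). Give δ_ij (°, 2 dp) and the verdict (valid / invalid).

δ = 115.26°, invalid

α = atan 0.6 = 30.96°;  2α = 61.93°
edge 4: e_4 = (-0.60, +1.63);  n_4 = (+0.9384, +0.3454)
edge 5: e_5 = (-4.19, +0.37);  n_5 = (+0.0880, +0.9961)
∠(n_4, n_5) = 64.74°
δ = |180° − 64.74°| = 115.26°
115.26° > 2α = 61.93°  →  invalid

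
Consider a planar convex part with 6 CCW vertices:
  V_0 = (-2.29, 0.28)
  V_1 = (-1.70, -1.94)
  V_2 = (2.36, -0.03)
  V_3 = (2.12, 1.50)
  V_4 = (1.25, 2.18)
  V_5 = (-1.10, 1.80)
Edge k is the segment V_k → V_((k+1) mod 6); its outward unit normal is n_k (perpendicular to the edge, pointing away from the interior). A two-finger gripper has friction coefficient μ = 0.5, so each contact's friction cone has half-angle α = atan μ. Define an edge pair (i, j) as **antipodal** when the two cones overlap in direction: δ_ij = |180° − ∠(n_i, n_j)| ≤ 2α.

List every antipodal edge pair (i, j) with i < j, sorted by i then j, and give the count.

count = 5; pairs: (0,2), (0,3), (1,4), (1,5), (2,5)

α = atan 0.5 = 26.57°;  2α = 53.13°
n_0 = (-0.9665, -0.2568)
n_1 = (+0.4257, -0.9049)
n_2 = (+0.9879, +0.1550)
n_3 = (+0.6158, +0.7879)
n_4 = (-0.1596, +0.9872)
n_5 = (-0.7874, +0.6164)
  (0,1): δ = 79.69°  ·
  (0,2): δ = 5.97°  ✓
  (0,3): δ = 37.11°  ✓
  (0,4): δ = 84.30°  ·
  (0,5): δ = 127.06°  ·
  (1,2): δ = 106.28°  ·
  (1,3): δ = 63.21°  ·
  (1,4): δ = 16.01°  ✓
  (1,5): δ = 26.75°  ✓
  (2,3): δ = 136.93°  ·
  (2,4): δ = 89.73°  ·
  (2,5): δ = 46.97°  ✓
  (3,4): δ = 132.80°  ·
  (3,5): δ = 90.05°  ·
  (4,5): δ = 137.24°  ·
antipodal pairs: 5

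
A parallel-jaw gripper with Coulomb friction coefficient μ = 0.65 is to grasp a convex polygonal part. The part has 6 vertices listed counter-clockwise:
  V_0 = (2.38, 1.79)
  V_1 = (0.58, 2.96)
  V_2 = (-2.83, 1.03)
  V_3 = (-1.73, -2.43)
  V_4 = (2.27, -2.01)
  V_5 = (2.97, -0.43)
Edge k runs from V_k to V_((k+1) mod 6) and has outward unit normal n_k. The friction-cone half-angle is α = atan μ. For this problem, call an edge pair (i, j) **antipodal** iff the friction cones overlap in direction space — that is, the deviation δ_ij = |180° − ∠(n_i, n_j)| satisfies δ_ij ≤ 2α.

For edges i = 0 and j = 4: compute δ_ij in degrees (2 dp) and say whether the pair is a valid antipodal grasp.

δ = 99.13°, invalid

α = atan 0.65 = 33.02°;  2α = 66.05°
edge 0: e_0 = (-1.80, +1.17);  n_0 = (+0.5450, +0.8384)
edge 4: e_4 = (+0.70, +1.58);  n_4 = (+0.9143, -0.4051)
∠(n_0, n_4) = 80.87°
δ = |180° − 80.87°| = 99.13°
99.13° > 2α = 66.05°  →  invalid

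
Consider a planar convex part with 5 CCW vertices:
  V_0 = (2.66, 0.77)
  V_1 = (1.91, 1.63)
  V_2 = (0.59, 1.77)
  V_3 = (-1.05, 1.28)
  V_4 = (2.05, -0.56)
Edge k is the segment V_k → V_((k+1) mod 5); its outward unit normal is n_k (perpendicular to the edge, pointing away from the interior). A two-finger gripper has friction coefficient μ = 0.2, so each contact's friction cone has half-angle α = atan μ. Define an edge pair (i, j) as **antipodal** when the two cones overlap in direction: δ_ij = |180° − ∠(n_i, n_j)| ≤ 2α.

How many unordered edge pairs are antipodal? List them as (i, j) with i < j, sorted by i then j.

count = 1; pairs: (0,3)

α = atan 0.2 = 11.31°;  2α = 22.62°
n_0 = (+0.7537, +0.6573)
n_1 = (+0.1055, +0.9944)
n_2 = (-0.2863, +0.9581)
n_3 = (-0.5104, -0.8599)
n_4 = (+0.9090, -0.4169)
  (0,1): δ = 137.15°  ·
  (0,2): δ = 114.46°  ·
  (0,3): δ = 18.22°  ✓
  (0,4): δ = 114.27°  ·
  (1,2): δ = 157.31°  ·
  (1,3): δ = 24.64°  ·
  (1,4): δ = 71.42°  ·
  (2,3): δ = 47.33°  ·
  (2,4): δ = 48.73°  ·
  (3,4): δ = 83.95°  ·
antipodal pairs: 1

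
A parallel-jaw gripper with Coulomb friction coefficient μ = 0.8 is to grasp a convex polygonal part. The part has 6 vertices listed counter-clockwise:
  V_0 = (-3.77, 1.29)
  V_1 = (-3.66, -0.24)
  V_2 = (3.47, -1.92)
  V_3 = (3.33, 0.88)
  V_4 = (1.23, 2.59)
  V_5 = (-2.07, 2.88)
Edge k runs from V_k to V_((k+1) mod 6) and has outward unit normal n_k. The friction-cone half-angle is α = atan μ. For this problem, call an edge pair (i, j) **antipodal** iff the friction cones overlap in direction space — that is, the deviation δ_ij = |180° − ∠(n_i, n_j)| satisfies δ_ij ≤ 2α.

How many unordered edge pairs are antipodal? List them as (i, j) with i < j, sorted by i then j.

α = atan 0.8 = 38.66°;  2α = 77.32°
n_0 = (-0.9974, -0.0717)
n_1 = (-0.2293, -0.9733)
n_2 = (+0.9988, +0.0499)
n_3 = (+0.6314, +0.7754)
n_4 = (+0.0875, +0.9962)
n_5 = (-0.6831, +0.7303)
  (0,1): δ = 107.37°  ·
  (0,2): δ = 1.25°  ✓
  (0,3): δ = 46.73°  ✓
  (0,4): δ = 80.87°  ·
  (0,5): δ = 128.97°  ·
  (1,2): δ = 73.88°  ✓
  (1,3): δ = 25.90°  ✓
  (1,4): δ = 8.24°  ✓
  (1,5): δ = 56.34°  ✓
  (2,3): δ = 132.02°  ·
  (2,4): δ = 97.88°  ·
  (2,5): δ = 49.78°  ✓
  (3,4): δ = 145.87°  ·
  (3,5): δ = 97.76°  ·
  (4,5): δ = 131.89°  ·
antipodal pairs: 7

count = 7; pairs: (0,2), (0,3), (1,2), (1,3), (1,4), (1,5), (2,5)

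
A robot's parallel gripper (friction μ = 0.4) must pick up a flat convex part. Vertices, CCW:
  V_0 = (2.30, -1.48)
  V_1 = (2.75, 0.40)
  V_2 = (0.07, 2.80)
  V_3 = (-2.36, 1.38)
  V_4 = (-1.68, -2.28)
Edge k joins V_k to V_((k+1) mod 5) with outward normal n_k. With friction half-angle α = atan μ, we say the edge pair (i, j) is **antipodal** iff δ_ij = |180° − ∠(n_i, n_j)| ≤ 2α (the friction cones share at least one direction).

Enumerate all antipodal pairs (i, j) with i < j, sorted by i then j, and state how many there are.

count = 3; pairs: (0,3), (1,3), (2,4)

α = atan 0.4 = 21.80°;  2α = 43.60°
n_0 = (+0.9725, -0.2328)
n_1 = (+0.6671, +0.7450)
n_2 = (-0.5045, +0.8634)
n_3 = (-0.9832, -0.1827)
n_4 = (+0.1971, -0.9804)
  (0,1): δ = 118.38°  ·
  (0,2): δ = 46.24°  ·
  (0,3): δ = 23.99°  ✓
  (0,4): δ = 114.83°  ·
  (1,2): δ = 107.85°  ·
  (1,3): δ = 37.63°  ✓
  (1,4): δ = 53.21°  ·
  (2,3): δ = 109.78°  ·
  (2,4): δ = 18.94°  ✓
  (3,4): δ = 89.16°  ·
antipodal pairs: 3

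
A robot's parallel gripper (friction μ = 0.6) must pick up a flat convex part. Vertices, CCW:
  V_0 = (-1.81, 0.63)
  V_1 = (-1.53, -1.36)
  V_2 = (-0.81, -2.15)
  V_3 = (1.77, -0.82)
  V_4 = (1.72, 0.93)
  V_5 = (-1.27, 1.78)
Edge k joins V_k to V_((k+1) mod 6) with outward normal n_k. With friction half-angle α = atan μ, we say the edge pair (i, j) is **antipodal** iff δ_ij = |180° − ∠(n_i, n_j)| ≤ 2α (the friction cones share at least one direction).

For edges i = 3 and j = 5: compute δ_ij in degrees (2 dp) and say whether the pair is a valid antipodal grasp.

α = atan 0.6 = 30.96°;  2α = 61.93°
edge 3: e_3 = (-0.05, +1.75);  n_3 = (+0.9996, +0.0286)
edge 5: e_5 = (-0.54, -1.15);  n_5 = (-0.9052, +0.4250)
∠(n_3, n_5) = 153.21°
δ = |180° − 153.21°| = 26.79°
26.79° ≤ 2α = 61.93°  →  valid

δ = 26.79°, valid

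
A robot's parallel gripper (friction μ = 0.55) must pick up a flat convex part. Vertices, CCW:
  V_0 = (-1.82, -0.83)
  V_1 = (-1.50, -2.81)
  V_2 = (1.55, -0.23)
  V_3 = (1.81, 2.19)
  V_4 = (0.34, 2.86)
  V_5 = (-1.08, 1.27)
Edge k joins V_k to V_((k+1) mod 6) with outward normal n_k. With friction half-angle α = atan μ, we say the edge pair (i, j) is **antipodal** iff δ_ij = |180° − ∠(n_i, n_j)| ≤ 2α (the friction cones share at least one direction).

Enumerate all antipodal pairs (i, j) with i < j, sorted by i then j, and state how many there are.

α = atan 0.55 = 28.81°;  2α = 57.62°
n_0 = (-0.9872, -0.1595)
n_1 = (+0.6458, -0.7635)
n_2 = (+0.9943, -0.1068)
n_3 = (+0.4147, +0.9099)
n_4 = (-0.7459, +0.6661)
n_5 = (-0.9432, +0.3324)
  (0,1): δ = 58.95°  ·
  (0,2): δ = 15.31°  ✓
  (0,3): δ = 56.32°  ✓
  (0,4): δ = 129.05°  ·
  (0,5): δ = 151.41°  ·
  (1,2): δ = 136.36°  ·
  (1,3): δ = 64.73°  ·
  (1,4): δ = 8.00°  ✓
  (1,5): δ = 30.36°  ✓
  (2,3): δ = 108.37°  ·
  (2,4): δ = 35.64°  ✓
  (2,5): δ = 13.28°  ✓
  (3,4): δ = 107.26°  ·
  (3,5): δ = 84.91°  ·
  (4,5): δ = 157.64°  ·
antipodal pairs: 6

count = 6; pairs: (0,2), (0,3), (1,4), (1,5), (2,4), (2,5)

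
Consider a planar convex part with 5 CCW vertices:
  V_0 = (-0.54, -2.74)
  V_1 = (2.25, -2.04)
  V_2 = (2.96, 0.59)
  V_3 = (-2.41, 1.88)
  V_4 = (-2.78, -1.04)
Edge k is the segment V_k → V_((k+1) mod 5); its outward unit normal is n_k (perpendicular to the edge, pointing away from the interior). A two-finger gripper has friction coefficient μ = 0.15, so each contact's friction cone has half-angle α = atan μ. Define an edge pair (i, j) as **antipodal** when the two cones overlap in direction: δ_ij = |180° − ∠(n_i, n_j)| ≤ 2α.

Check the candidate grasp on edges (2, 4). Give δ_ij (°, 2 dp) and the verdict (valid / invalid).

α = atan 0.15 = 8.53°;  2α = 17.06°
edge 2: e_2 = (-5.37, +1.29);  n_2 = (+0.2336, +0.9723)
edge 4: e_4 = (+2.24, -1.70);  n_4 = (-0.6045, -0.7966)
∠(n_2, n_4) = 156.31°
δ = |180° − 156.31°| = 23.69°
23.69° > 2α = 17.06°  →  invalid

δ = 23.69°, invalid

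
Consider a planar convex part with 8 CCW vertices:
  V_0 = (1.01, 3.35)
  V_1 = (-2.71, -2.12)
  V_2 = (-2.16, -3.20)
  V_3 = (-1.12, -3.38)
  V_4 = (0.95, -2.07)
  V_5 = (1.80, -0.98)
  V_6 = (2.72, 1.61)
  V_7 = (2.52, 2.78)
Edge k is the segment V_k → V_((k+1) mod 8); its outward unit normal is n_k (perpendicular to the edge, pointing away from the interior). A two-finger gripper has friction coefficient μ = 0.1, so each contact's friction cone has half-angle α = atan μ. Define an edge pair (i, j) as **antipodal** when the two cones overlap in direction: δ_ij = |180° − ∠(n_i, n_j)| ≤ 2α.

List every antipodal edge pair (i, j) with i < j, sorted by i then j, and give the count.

count = 2; pairs: (0,4), (2,7)

α = atan 0.1 = 5.71°;  2α = 11.42°
n_0 = (-0.8269, +0.5624)
n_1 = (-0.8911, -0.4538)
n_2 = (-0.1705, -0.9854)
n_3 = (+0.5348, -0.8450)
n_4 = (+0.7886, -0.6149)
n_5 = (+0.9423, -0.3347)
n_6 = (+0.9857, +0.1685)
n_7 = (+0.3532, +0.9356)
  (0,1): δ = 118.79°  ·
  (0,2): δ = 65.60°  ·
  (0,3): δ = 23.45°  ·
  (0,4): δ = 3.73°  ✓
  (0,5): δ = 14.66°  ·
  (0,6): δ = 43.92°  ·
  (0,7): δ = 103.54°  ·
  (1,2): δ = 126.81°  ·
  (1,3): δ = 84.66°  ·
  (1,4): δ = 64.94°  ·
  (1,5): δ = 46.54°  ·
  (1,6): δ = 17.29°  ·
  (1,7): δ = 42.33°  ·
  (2,3): δ = 137.85°  ·
  (2,4): δ = 118.13°  ·
  (2,5): δ = 99.74°  ·
  (2,6): δ = 70.48°  ·
  (2,7): δ = 10.86°  ✓
  (3,4): δ = 160.28°  ·
  (3,5): δ = 141.88°  ·
  (3,6): δ = 112.63°  ·
  (3,7): δ = 53.01°  ·
  (4,5): δ = 161.61°  ·
  (4,6): δ = 132.35°  ·
  (4,7): δ = 72.73°  ·
  (5,6): δ = 150.74°  ·
  (5,7): δ = 91.13°  ·
  (6,7): δ = 120.38°  ·
antipodal pairs: 2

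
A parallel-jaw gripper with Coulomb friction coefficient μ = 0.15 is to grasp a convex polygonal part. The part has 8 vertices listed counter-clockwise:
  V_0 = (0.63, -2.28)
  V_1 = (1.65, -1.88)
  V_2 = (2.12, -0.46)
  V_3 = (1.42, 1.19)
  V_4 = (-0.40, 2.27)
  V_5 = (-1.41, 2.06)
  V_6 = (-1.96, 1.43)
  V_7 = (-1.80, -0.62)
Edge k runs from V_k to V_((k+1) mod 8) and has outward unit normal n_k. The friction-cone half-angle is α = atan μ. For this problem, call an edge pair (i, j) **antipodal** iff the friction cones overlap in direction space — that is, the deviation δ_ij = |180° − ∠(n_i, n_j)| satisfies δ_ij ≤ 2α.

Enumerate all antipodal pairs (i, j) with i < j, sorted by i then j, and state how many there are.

count = 2; pairs: (0,4), (3,7)

α = atan 0.15 = 8.53°;  2α = 17.06°
n_0 = (+0.3651, -0.9310)
n_1 = (+0.9493, -0.3142)
n_2 = (+0.9206, +0.3905)
n_3 = (+0.5103, +0.8600)
n_4 = (-0.2036, +0.9791)
n_5 = (-0.7533, +0.6577)
n_6 = (-0.9970, -0.0778)
n_7 = (-0.5641, -0.8257)
  (0,1): δ = 129.73°  ·
  (0,2): δ = 88.42°  ·
  (0,3): δ = 52.10°  ·
  (0,4): δ = 9.67°  ✓
  (0,5): δ = 27.47°  ·
  (0,6): δ = 73.05°  ·
  (0,7): δ = 124.25°  ·
  (1,2): δ = 138.70°  ·
  (1,3): δ = 102.37°  ·
  (1,4): δ = 59.94°  ·
  (1,5): δ = 22.81°  ·
  (1,6): δ = 22.78°  ·
  (1,7): δ = 73.98°  ·
  (2,3): δ = 143.67°  ·
  (2,4): δ = 101.24°  ·
  (2,5): δ = 64.11°  ·
  (2,6): δ = 18.53°  ·
  (2,7): δ = 32.67°  ·
  (3,4): δ = 137.57°  ·
  (3,5): δ = 100.44°  ·
  (3,6): δ = 54.85°  ·
  (3,7): δ = 3.65°  ✓
  (4,5): δ = 142.87°  ·
  (4,6): δ = 97.28°  ·
  (4,7): δ = 46.08°  ·
  (5,6): δ = 134.42°  ·
  (5,7): δ = 83.22°  ·
  (6,7): δ = 128.80°  ·
antipodal pairs: 2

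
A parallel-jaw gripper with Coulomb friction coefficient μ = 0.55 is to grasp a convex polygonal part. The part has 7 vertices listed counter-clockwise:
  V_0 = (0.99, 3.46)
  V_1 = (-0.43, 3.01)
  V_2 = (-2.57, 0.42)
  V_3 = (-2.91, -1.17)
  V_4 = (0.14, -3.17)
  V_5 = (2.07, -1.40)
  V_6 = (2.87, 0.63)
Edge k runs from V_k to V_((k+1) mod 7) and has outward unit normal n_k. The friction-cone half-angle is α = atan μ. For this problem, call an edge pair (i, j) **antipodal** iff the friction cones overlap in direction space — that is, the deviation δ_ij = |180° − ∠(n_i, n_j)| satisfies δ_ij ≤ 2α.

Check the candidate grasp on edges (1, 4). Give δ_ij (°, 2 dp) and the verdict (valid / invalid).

α = atan 0.55 = 28.81°;  2α = 57.62°
edge 1: e_1 = (-2.14, -2.59);  n_1 = (-0.7709, +0.6370)
edge 4: e_4 = (+1.93, +1.77);  n_4 = (+0.6759, -0.7370)
∠(n_1, n_4) = 172.09°
δ = |180° − 172.09°| = 7.91°
7.91° ≤ 2α = 57.62°  →  valid

δ = 7.91°, valid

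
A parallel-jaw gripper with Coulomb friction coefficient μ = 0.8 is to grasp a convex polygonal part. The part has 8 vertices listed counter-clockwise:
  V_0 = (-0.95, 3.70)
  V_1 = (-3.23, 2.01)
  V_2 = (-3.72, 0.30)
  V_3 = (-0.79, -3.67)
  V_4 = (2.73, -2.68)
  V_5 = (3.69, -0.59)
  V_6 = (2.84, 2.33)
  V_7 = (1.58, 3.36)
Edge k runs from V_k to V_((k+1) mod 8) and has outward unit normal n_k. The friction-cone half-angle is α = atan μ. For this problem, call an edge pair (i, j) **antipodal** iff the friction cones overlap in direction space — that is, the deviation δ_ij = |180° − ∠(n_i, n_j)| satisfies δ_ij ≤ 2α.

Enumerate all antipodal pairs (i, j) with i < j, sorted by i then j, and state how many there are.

count = 14; pairs: (0,3), (0,4), (0,5), (1,3), (1,4), (1,5), (1,6), (2,4), (2,5), (2,6), (2,7), (3,6), (3,7), (4,7)

α = atan 0.8 = 38.66°;  2α = 77.32°
n_0 = (-0.5955, +0.8034)
n_1 = (-0.9613, +0.2755)
n_2 = (-0.8046, -0.5938)
n_3 = (+0.2707, -0.9627)
n_4 = (+0.9087, -0.4174)
n_5 = (+0.9601, +0.2795)
n_6 = (+0.6329, +0.7742)
n_7 = (+0.1332, +0.9911)
  (0,1): δ = 142.54°  ·
  (0,2): δ = 90.12°  ·
  (0,3): δ = 20.84°  ✓
  (0,4): δ = 28.78°  ✓
  (0,5): δ = 69.68°  ✓
  (0,6): δ = 104.19°  ·
  (0,7): δ = 135.80°  ·
  (1,2): δ = 127.58°  ·
  (1,3): δ = 58.30°  ✓
  (1,4): δ = 8.68°  ✓
  (1,5): δ = 32.22°  ✓
  (1,6): δ = 66.73°  ✓
  (1,7): δ = 98.34°  ·
  (2,3): δ = 110.72°  ·
  (2,4): δ = 61.10°  ✓
  (2,5): δ = 20.20°  ✓
  (2,6): δ = 14.31°  ✓
  (2,7): δ = 45.92°  ✓
  (3,4): δ = 130.38°  ·
  (3,5): δ = 89.48°  ·
  (3,6): δ = 54.97°  ✓
  (3,7): δ = 23.36°  ✓
  (4,5): δ = 139.10°  ·
  (4,6): δ = 104.59°  ·
  (4,7): δ = 72.98°  ✓
  (5,6): δ = 145.49°  ·
  (5,7): δ = 113.88°  ·
  (6,7): δ = 148.39°  ·
antipodal pairs: 14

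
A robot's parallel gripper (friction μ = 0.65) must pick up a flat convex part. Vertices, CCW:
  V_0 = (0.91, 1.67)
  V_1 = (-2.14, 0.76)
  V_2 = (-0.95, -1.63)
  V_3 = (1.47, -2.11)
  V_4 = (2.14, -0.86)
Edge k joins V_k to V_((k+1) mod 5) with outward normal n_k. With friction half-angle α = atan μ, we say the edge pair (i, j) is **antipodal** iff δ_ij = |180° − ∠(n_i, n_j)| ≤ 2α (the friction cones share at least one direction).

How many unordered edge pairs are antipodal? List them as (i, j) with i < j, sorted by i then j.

α = atan 0.65 = 33.02°;  2α = 66.05°
n_0 = (-0.2859, +0.9583)
n_1 = (-0.8952, -0.4457)
n_2 = (-0.1946, -0.9809)
n_3 = (+0.8814, -0.4724)
n_4 = (+0.8993, +0.4372)
  (0,1): δ = 80.14°  ·
  (0,2): δ = 27.83°  ✓
  (0,3): δ = 45.20°  ✓
  (0,4): δ = 99.31°  ·
  (1,2): δ = 127.69°  ·
  (1,3): δ = 54.66°  ✓
  (1,4): δ = 0.54°  ✓
  (2,3): δ = 106.97°  ·
  (2,4): δ = 52.85°  ✓
  (3,4): δ = 125.88°  ·
antipodal pairs: 5

count = 5; pairs: (0,2), (0,3), (1,3), (1,4), (2,4)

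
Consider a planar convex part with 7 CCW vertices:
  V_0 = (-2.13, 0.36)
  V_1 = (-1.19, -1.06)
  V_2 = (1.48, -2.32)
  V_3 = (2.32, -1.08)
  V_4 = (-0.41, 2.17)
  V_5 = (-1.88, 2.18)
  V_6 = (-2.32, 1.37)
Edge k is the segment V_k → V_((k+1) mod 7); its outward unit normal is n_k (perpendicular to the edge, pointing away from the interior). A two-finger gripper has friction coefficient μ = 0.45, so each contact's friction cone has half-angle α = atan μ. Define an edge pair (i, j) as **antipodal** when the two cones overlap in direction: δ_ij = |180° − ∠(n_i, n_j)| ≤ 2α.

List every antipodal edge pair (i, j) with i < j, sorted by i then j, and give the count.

count = 6; pairs: (0,3), (1,3), (1,4), (2,5), (2,6), (3,6)

α = atan 0.45 = 24.23°;  2α = 48.46°
n_0 = (-0.8339, -0.5520)
n_1 = (-0.4268, -0.9044)
n_2 = (+0.8279, -0.5608)
n_3 = (+0.7657, +0.6432)
n_4 = (+0.0068, +1.0000)
n_5 = (-0.8787, +0.4773)
n_6 = (-0.9828, -0.1849)
  (0,1): δ = 148.77°  ·
  (0,2): δ = 67.62°  ·
  (0,3): δ = 6.53°  ✓
  (0,4): δ = 56.11°  ·
  (0,5): δ = 117.99°  ·
  (0,6): δ = 157.15°  ·
  (1,2): δ = 98.85°  ·
  (1,3): δ = 24.71°  ✓
  (1,4): δ = 24.87°  ✓
  (1,5): δ = 86.75°  ·
  (1,6): δ = 125.92°  ·
  (2,3): δ = 105.86°  ·
  (2,4): δ = 56.28°  ·
  (2,5): δ = 5.60°  ✓
  (2,6): δ = 44.77°  ✓
  (3,4): δ = 130.42°  ·
  (3,5): δ = 68.54°  ·
  (3,6): δ = 29.38°  ✓
  (4,5): δ = 118.12°  ·
  (4,6): δ = 78.96°  ·
  (5,6): δ = 140.83°  ·
antipodal pairs: 6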